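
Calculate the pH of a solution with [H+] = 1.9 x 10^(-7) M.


pH = -log10([H+])
pH = -log10(1.9 x 10^(-7))
pH = 6.7212

6.7212


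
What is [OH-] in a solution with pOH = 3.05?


[OH-] = 10^(-pOH)
[OH-] = 10^(-3.05)
[OH-] = 8.913e-04 M

8.913e-04 M


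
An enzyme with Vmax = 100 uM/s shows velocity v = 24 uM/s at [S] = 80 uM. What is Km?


Km = [S] * (Vmax - v) / v
Km = 80 * (100 - 24) / 24
Km = 253.3333 uM

253.3333 uM


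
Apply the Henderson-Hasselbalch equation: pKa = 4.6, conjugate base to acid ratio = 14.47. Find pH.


pH = pKa + log10([A-]/[HA])
pH = 4.6 + log10(14.47)
pH = 5.7605

5.7605


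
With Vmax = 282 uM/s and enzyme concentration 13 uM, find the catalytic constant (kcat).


kcat = Vmax / [E]t
kcat = 282 / 13
kcat = 21.6923 s^-1

21.6923 s^-1


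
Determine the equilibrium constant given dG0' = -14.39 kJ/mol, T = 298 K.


Keq = exp(-dG0 * 1000 / (R * T))
Keq = exp(-(-14.39) * 1000 / (8.314 * 298))
Keq = 332.9877

332.9877


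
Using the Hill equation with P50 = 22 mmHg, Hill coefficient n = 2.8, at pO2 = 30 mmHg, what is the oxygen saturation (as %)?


Y = pO2^n / (P50^n + pO2^n)
Y = 30^2.8 / (22^2.8 + 30^2.8)
Y = 70.44%

70.44%


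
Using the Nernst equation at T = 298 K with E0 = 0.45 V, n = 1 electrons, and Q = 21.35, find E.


E = E0 - (RT/nF) * ln(Q)
E = 0.45 - (8.314 * 298 / (1 * 96485)) * ln(21.35)
E = 0.3714 V

0.3714 V


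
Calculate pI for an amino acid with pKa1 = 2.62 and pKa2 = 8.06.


pI = (pKa1 + pKa2) / 2
pI = (2.62 + 8.06) / 2
pI = 5.34

5.34


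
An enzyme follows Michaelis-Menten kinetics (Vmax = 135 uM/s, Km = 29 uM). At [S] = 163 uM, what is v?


v = Vmax * [S] / (Km + [S])
v = 135 * 163 / (29 + 163)
v = 114.6094 uM/s

114.6094 uM/s


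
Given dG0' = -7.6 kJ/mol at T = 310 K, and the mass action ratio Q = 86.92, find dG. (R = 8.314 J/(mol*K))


dG = dG0' + RT * ln(Q) / 1000
dG = -7.6 + 8.314 * 310 * ln(86.92) / 1000
dG = 3.9078 kJ/mol

3.9078 kJ/mol


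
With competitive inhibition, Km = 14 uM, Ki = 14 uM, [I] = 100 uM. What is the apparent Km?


Km_app = Km * (1 + [I]/Ki)
Km_app = 14 * (1 + 100/14)
Km_app = 114.0 uM

114.0 uM


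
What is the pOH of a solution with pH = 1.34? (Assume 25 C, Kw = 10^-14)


pOH = 14 - pH
pOH = 14 - 1.34
pOH = 12.66

12.66


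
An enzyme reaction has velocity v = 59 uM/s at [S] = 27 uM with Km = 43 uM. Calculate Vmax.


Vmax = v * (Km + [S]) / [S]
Vmax = 59 * (43 + 27) / 27
Vmax = 152.963 uM/s

152.963 uM/s


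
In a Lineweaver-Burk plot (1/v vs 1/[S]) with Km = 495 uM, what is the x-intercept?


x-intercept = -1/Km
= -1/495
= -0.002 1/uM

-0.002 1/uM


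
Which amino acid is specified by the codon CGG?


Standard genetic code lookup.
Codon CGG -> Arg

Arg


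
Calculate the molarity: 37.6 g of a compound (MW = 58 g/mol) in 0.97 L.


C = (mass / MW) / volume
C = (37.6 / 58) / 0.97
C = 0.6683 M

0.6683 M


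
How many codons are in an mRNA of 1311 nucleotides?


codons = nucleotides / 3
codons = 1311 / 3 = 437

437


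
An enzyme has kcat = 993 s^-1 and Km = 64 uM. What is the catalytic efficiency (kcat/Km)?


Catalytic efficiency = kcat / Km
= 993 / 64
= 15.5156 uM^-1*s^-1

15.5156 uM^-1*s^-1


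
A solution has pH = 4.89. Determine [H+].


[H+] = 10^(-pH)
[H+] = 10^(-4.89)
[H+] = 1.288e-05 M

1.288e-05 M


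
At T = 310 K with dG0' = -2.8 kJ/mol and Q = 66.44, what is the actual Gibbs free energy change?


dG = dG0' + RT * ln(Q) / 1000
dG = -2.8 + 8.314 * 310 * ln(66.44) / 1000
dG = 8.0153 kJ/mol

8.0153 kJ/mol


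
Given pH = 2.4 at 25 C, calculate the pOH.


pOH = 14 - pH
pOH = 14 - 2.4
pOH = 11.6

11.6


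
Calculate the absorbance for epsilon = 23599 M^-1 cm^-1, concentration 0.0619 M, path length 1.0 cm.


A = epsilon * c * l
A = 23599 * 0.0619 * 1.0
A = 1460.7781

1460.7781


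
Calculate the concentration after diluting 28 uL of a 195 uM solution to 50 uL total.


C2 = C1 * V1 / V2
C2 = 195 * 28 / 50
C2 = 109.2 uM

109.2 uM


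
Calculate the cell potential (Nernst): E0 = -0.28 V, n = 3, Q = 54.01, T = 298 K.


E = E0 - (RT/nF) * ln(Q)
E = -0.28 - (8.314 * 298 / (3 * 96485)) * ln(54.01)
E = -0.3141 V

-0.3141 V


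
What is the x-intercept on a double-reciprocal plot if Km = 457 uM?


x-intercept = -1/Km
= -1/457
= -0.0022 1/uM

-0.0022 1/uM


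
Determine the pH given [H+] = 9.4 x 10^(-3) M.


pH = -log10([H+])
pH = -log10(9.4 x 10^(-3))
pH = 2.0269

2.0269


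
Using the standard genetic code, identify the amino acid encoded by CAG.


Standard genetic code lookup.
Codon CAG -> Gln

Gln


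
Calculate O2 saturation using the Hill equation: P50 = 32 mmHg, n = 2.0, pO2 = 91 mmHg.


Y = pO2^n / (P50^n + pO2^n)
Y = 91^2.0 / (32^2.0 + 91^2.0)
Y = 89.0%

89.0%


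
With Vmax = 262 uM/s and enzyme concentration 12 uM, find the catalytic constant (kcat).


kcat = Vmax / [E]t
kcat = 262 / 12
kcat = 21.8333 s^-1

21.8333 s^-1


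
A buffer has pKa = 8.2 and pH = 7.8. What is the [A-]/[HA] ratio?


[A-]/[HA] = 10^(pH - pKa)
= 10^(7.8 - 8.2)
= 0.3981

0.3981


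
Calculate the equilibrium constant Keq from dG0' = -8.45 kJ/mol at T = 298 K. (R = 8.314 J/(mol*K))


Keq = exp(-dG0 * 1000 / (R * T))
Keq = exp(-(-8.45) * 1000 / (8.314 * 298))
Keq = 30.2833

30.2833


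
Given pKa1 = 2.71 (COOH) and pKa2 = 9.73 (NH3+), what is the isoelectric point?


pI = (pKa1 + pKa2) / 2
pI = (2.71 + 9.73) / 2
pI = 6.22

6.22


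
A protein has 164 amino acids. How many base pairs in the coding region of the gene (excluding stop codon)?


Each amino acid = 1 codon = 3 bp
bp = 164 * 3 = 492 bp

492 bp


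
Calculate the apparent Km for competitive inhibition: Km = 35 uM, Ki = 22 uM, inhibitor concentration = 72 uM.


Km_app = Km * (1 + [I]/Ki)
Km_app = 35 * (1 + 72/22)
Km_app = 149.5455 uM

149.5455 uM


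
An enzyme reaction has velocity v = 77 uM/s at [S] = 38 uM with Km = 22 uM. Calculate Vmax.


Vmax = v * (Km + [S]) / [S]
Vmax = 77 * (22 + 38) / 38
Vmax = 121.5789 uM/s

121.5789 uM/s


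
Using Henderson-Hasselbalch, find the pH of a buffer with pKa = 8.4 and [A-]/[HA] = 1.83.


pH = pKa + log10([A-]/[HA])
pH = 8.4 + log10(1.83)
pH = 8.6625

8.6625


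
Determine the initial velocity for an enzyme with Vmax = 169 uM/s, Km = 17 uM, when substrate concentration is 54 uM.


v = Vmax * [S] / (Km + [S])
v = 169 * 54 / (17 + 54)
v = 128.5352 uM/s

128.5352 uM/s


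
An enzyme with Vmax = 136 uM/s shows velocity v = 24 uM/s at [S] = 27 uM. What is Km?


Km = [S] * (Vmax - v) / v
Km = 27 * (136 - 24) / 24
Km = 126.0 uM

126.0 uM


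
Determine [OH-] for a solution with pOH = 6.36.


[OH-] = 10^(-pOH)
[OH-] = 10^(-6.36)
[OH-] = 4.365e-07 M

4.365e-07 M


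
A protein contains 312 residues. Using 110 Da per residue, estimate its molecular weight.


MW = n_residues * 110 Da
MW = 312 * 110
MW = 34320 Da

34320 Da


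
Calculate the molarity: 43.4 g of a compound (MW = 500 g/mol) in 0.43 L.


C = (mass / MW) / volume
C = (43.4 / 500) / 0.43
C = 0.2019 M

0.2019 M


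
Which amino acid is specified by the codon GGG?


Standard genetic code lookup.
Codon GGG -> Gly

Gly


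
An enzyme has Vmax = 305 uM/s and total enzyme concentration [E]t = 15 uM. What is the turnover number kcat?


kcat = Vmax / [E]t
kcat = 305 / 15
kcat = 20.3333 s^-1

20.3333 s^-1


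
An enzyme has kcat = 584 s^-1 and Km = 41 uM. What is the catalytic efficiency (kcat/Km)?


Catalytic efficiency = kcat / Km
= 584 / 41
= 14.2439 uM^-1*s^-1

14.2439 uM^-1*s^-1


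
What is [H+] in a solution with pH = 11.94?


[H+] = 10^(-pH)
[H+] = 10^(-11.94)
[H+] = 1.148e-12 M

1.148e-12 M


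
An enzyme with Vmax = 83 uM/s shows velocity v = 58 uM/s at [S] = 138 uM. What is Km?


Km = [S] * (Vmax - v) / v
Km = 138 * (83 - 58) / 58
Km = 59.4828 uM

59.4828 uM


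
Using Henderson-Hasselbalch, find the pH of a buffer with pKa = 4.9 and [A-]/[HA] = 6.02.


pH = pKa + log10([A-]/[HA])
pH = 4.9 + log10(6.02)
pH = 5.6796

5.6796


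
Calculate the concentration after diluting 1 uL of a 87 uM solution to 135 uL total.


C2 = C1 * V1 / V2
C2 = 87 * 1 / 135
C2 = 0.6444 uM

0.6444 uM


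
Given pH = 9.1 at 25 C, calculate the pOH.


pOH = 14 - pH
pOH = 14 - 9.1
pOH = 4.9

4.9


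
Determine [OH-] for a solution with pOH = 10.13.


[OH-] = 10^(-pOH)
[OH-] = 10^(-10.13)
[OH-] = 7.413e-11 M

7.413e-11 M


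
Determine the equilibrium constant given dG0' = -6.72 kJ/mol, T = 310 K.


Keq = exp(-dG0 * 1000 / (R * T))
Keq = exp(-(-6.72) * 1000 / (8.314 * 310))
Keq = 13.5629

13.5629


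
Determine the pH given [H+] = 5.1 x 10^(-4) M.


pH = -log10([H+])
pH = -log10(5.1 x 10^(-4))
pH = 3.2924

3.2924


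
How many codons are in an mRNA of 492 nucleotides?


codons = nucleotides / 3
codons = 492 / 3 = 164

164


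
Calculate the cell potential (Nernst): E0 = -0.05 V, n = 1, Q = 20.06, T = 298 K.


E = E0 - (RT/nF) * ln(Q)
E = -0.05 - (8.314 * 298 / (1 * 96485)) * ln(20.06)
E = -0.127 V

-0.127 V


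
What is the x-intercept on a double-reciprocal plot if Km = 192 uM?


x-intercept = -1/Km
= -1/192
= -0.0052 1/uM

-0.0052 1/uM


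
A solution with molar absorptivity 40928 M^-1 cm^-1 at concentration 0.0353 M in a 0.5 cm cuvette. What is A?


A = epsilon * c * l
A = 40928 * 0.0353 * 0.5
A = 722.3792

722.3792


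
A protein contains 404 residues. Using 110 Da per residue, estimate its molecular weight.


MW = n_residues * 110 Da
MW = 404 * 110
MW = 44440 Da

44440 Da


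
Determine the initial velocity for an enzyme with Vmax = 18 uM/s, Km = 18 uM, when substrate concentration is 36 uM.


v = Vmax * [S] / (Km + [S])
v = 18 * 36 / (18 + 36)
v = 12.0 uM/s

12.0 uM/s


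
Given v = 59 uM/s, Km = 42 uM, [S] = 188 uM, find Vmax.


Vmax = v * (Km + [S]) / [S]
Vmax = 59 * (42 + 188) / 188
Vmax = 72.1809 uM/s

72.1809 uM/s


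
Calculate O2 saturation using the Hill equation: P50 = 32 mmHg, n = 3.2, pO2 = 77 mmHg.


Y = pO2^n / (P50^n + pO2^n)
Y = 77^3.2 / (32^3.2 + 77^3.2)
Y = 94.32%

94.32%


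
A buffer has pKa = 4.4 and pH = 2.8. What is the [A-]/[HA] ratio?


[A-]/[HA] = 10^(pH - pKa)
= 10^(2.8 - 4.4)
= 0.0251

0.0251


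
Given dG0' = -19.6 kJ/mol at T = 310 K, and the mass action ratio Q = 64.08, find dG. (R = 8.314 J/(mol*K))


dG = dG0' + RT * ln(Q) / 1000
dG = -19.6 + 8.314 * 310 * ln(64.08) / 1000
dG = -8.8779 kJ/mol

-8.8779 kJ/mol


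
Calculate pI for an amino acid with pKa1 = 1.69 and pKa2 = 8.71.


pI = (pKa1 + pKa2) / 2
pI = (1.69 + 8.71) / 2
pI = 5.2

5.2


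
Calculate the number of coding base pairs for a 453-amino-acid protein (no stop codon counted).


Each amino acid = 1 codon = 3 bp
bp = 453 * 3 = 1359 bp

1359 bp


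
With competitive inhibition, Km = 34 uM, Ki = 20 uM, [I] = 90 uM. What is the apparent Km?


Km_app = Km * (1 + [I]/Ki)
Km_app = 34 * (1 + 90/20)
Km_app = 187.0 uM

187.0 uM


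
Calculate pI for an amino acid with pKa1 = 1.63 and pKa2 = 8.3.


pI = (pKa1 + pKa2) / 2
pI = (1.63 + 8.3) / 2
pI = 4.965

4.965


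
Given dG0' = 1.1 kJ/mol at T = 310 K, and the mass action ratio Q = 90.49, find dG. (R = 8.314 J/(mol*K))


dG = dG0' + RT * ln(Q) / 1000
dG = 1.1 + 8.314 * 310 * ln(90.49) / 1000
dG = 12.7115 kJ/mol

12.7115 kJ/mol


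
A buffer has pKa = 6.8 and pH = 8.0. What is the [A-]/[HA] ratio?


[A-]/[HA] = 10^(pH - pKa)
= 10^(8.0 - 6.8)
= 15.8489

15.8489


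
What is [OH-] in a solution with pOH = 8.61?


[OH-] = 10^(-pOH)
[OH-] = 10^(-8.61)
[OH-] = 2.455e-09 M

2.455e-09 M


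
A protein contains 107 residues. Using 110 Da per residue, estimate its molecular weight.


MW = n_residues * 110 Da
MW = 107 * 110
MW = 11770 Da

11770 Da


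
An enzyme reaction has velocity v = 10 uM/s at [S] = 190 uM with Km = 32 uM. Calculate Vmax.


Vmax = v * (Km + [S]) / [S]
Vmax = 10 * (32 + 190) / 190
Vmax = 11.6842 uM/s

11.6842 uM/s


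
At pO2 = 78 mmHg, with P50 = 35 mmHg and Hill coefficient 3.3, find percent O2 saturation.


Y = pO2^n / (P50^n + pO2^n)
Y = 78^3.3 / (35^3.3 + 78^3.3)
Y = 93.37%

93.37%


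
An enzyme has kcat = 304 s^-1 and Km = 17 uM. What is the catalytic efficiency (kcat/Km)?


Catalytic efficiency = kcat / Km
= 304 / 17
= 17.8824 uM^-1*s^-1

17.8824 uM^-1*s^-1


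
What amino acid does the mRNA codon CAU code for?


Standard genetic code lookup.
Codon CAU -> His

His


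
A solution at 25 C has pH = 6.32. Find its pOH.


pOH = 14 - pH
pOH = 14 - 6.32
pOH = 7.68

7.68


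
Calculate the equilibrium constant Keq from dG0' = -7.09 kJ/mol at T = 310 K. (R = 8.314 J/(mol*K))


Keq = exp(-dG0 * 1000 / (R * T))
Keq = exp(-(-7.09) * 1000 / (8.314 * 310))
Keq = 15.6567

15.6567


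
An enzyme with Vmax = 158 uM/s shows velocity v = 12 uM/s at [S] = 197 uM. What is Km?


Km = [S] * (Vmax - v) / v
Km = 197 * (158 - 12) / 12
Km = 2396.8333 uM

2396.8333 uM


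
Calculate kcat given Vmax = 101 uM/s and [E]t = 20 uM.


kcat = Vmax / [E]t
kcat = 101 / 20
kcat = 5.05 s^-1

5.05 s^-1


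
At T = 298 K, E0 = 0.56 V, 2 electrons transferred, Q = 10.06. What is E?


E = E0 - (RT/nF) * ln(Q)
E = 0.56 - (8.314 * 298 / (2 * 96485)) * ln(10.06)
E = 0.5304 V

0.5304 V


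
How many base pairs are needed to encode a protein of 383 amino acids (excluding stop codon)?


Each amino acid = 1 codon = 3 bp
bp = 383 * 3 = 1149 bp

1149 bp


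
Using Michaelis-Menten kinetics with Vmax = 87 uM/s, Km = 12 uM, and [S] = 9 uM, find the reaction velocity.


v = Vmax * [S] / (Km + [S])
v = 87 * 9 / (12 + 9)
v = 37.2857 uM/s

37.2857 uM/s


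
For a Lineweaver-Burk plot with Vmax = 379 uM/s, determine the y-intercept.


y-intercept = 1/Vmax
= 1/379
= 0.0026 s/uM

0.0026 s/uM


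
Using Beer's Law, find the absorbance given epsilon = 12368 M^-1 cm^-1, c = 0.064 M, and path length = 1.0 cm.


A = epsilon * c * l
A = 12368 * 0.064 * 1.0
A = 791.552

791.552


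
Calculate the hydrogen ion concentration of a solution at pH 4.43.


[H+] = 10^(-pH)
[H+] = 10^(-4.43)
[H+] = 3.715e-05 M

3.715e-05 M


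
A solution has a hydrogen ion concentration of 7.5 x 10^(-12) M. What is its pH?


pH = -log10([H+])
pH = -log10(7.5 x 10^(-12))
pH = 11.1249

11.1249


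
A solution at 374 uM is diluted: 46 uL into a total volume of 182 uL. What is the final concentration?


C2 = C1 * V1 / V2
C2 = 374 * 46 / 182
C2 = 94.5275 uM

94.5275 uM


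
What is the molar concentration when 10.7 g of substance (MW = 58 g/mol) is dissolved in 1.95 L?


C = (mass / MW) / volume
C = (10.7 / 58) / 1.95
C = 0.0946 M

0.0946 M


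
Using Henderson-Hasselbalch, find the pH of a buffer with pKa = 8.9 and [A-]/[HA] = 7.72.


pH = pKa + log10([A-]/[HA])
pH = 8.9 + log10(7.72)
pH = 9.7876

9.7876


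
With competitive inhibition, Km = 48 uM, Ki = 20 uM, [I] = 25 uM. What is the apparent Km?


Km_app = Km * (1 + [I]/Ki)
Km_app = 48 * (1 + 25/20)
Km_app = 108.0 uM

108.0 uM


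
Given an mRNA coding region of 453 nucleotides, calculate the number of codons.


codons = nucleotides / 3
codons = 453 / 3 = 151

151


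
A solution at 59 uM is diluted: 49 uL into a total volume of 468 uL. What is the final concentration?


C2 = C1 * V1 / V2
C2 = 59 * 49 / 468
C2 = 6.1774 uM

6.1774 uM


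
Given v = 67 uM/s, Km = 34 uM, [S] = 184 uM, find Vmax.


Vmax = v * (Km + [S]) / [S]
Vmax = 67 * (34 + 184) / 184
Vmax = 79.3804 uM/s

79.3804 uM/s


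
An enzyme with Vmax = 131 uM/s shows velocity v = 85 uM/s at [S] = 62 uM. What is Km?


Km = [S] * (Vmax - v) / v
Km = 62 * (131 - 85) / 85
Km = 33.5529 uM

33.5529 uM


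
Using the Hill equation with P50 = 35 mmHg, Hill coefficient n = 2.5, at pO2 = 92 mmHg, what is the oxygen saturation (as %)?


Y = pO2^n / (P50^n + pO2^n)
Y = 92^2.5 / (35^2.5 + 92^2.5)
Y = 91.8%

91.8%


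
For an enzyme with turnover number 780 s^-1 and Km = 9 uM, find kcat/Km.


Catalytic efficiency = kcat / Km
= 780 / 9
= 86.6667 uM^-1*s^-1

86.6667 uM^-1*s^-1


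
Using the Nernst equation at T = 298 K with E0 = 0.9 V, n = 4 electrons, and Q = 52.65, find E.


E = E0 - (RT/nF) * ln(Q)
E = 0.9 - (8.314 * 298 / (4 * 96485)) * ln(52.65)
E = 0.8746 V

0.8746 V


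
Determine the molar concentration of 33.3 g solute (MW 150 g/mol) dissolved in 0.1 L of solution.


C = (mass / MW) / volume
C = (33.3 / 150) / 0.1
C = 2.22 M

2.22 M


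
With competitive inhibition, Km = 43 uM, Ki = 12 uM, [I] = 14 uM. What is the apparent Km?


Km_app = Km * (1 + [I]/Ki)
Km_app = 43 * (1 + 14/12)
Km_app = 93.1667 uM

93.1667 uM


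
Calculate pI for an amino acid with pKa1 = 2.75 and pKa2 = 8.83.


pI = (pKa1 + pKa2) / 2
pI = (2.75 + 8.83) / 2
pI = 5.79

5.79


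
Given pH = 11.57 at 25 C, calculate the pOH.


pOH = 14 - pH
pOH = 14 - 11.57
pOH = 2.43

2.43


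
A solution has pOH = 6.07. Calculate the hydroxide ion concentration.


[OH-] = 10^(-pOH)
[OH-] = 10^(-6.07)
[OH-] = 8.511e-07 M

8.511e-07 M


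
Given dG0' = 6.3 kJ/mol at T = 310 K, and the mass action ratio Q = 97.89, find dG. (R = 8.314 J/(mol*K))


dG = dG0' + RT * ln(Q) / 1000
dG = 6.3 + 8.314 * 310 * ln(97.89) / 1000
dG = 18.1141 kJ/mol

18.1141 kJ/mol


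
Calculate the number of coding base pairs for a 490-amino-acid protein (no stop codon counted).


Each amino acid = 1 codon = 3 bp
bp = 490 * 3 = 1470 bp

1470 bp


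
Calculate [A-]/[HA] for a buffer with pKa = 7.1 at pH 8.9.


[A-]/[HA] = 10^(pH - pKa)
= 10^(8.9 - 7.1)
= 63.0957

63.0957


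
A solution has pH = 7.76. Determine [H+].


[H+] = 10^(-pH)
[H+] = 10^(-7.76)
[H+] = 1.738e-08 M

1.738e-08 M


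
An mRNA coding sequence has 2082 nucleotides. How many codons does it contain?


codons = nucleotides / 3
codons = 2082 / 3 = 694

694


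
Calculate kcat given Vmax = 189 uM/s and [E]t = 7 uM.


kcat = Vmax / [E]t
kcat = 189 / 7
kcat = 27.0 s^-1

27.0 s^-1


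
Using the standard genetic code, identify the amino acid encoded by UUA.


Standard genetic code lookup.
Codon UUA -> Leu

Leu


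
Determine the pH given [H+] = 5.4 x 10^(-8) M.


pH = -log10([H+])
pH = -log10(5.4 x 10^(-8))
pH = 7.2676

7.2676


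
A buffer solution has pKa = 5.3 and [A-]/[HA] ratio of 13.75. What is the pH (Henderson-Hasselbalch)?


pH = pKa + log10([A-]/[HA])
pH = 5.3 + log10(13.75)
pH = 6.4383

6.4383


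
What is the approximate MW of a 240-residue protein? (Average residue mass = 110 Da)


MW = n_residues * 110 Da
MW = 240 * 110
MW = 26400 Da

26400 Da


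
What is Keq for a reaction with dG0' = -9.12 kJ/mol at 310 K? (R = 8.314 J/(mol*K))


Keq = exp(-dG0 * 1000 / (R * T))
Keq = exp(-(-9.12) * 1000 / (8.314 * 310))
Keq = 34.4164

34.4164


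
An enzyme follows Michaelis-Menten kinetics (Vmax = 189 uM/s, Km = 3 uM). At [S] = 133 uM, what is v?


v = Vmax * [S] / (Km + [S])
v = 189 * 133 / (3 + 133)
v = 184.8309 uM/s

184.8309 uM/s


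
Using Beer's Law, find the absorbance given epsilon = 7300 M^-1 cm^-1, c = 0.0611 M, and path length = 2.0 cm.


A = epsilon * c * l
A = 7300 * 0.0611 * 2.0
A = 892.06

892.06


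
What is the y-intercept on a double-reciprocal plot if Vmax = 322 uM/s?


y-intercept = 1/Vmax
= 1/322
= 0.0031 s/uM

0.0031 s/uM


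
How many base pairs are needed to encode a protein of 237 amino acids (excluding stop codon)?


Each amino acid = 1 codon = 3 bp
bp = 237 * 3 = 711 bp

711 bp


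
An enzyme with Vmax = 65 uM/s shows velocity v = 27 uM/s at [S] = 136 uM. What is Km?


Km = [S] * (Vmax - v) / v
Km = 136 * (65 - 27) / 27
Km = 191.4074 uM

191.4074 uM


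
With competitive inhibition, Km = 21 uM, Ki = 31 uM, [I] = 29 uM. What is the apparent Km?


Km_app = Km * (1 + [I]/Ki)
Km_app = 21 * (1 + 29/31)
Km_app = 40.6452 uM

40.6452 uM


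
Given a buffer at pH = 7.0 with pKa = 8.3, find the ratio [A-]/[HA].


[A-]/[HA] = 10^(pH - pKa)
= 10^(7.0 - 8.3)
= 0.0501

0.0501


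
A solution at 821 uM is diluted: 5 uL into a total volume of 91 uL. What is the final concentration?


C2 = C1 * V1 / V2
C2 = 821 * 5 / 91
C2 = 45.1099 uM

45.1099 uM


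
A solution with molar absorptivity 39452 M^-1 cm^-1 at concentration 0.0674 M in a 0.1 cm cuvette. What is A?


A = epsilon * c * l
A = 39452 * 0.0674 * 0.1
A = 265.9065

265.9065


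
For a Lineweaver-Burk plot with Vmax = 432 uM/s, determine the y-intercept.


y-intercept = 1/Vmax
= 1/432
= 0.0023 s/uM

0.0023 s/uM


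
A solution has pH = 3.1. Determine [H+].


[H+] = 10^(-pH)
[H+] = 10^(-3.1)
[H+] = 7.943e-04 M

7.943e-04 M


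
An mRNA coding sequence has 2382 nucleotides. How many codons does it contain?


codons = nucleotides / 3
codons = 2382 / 3 = 794

794


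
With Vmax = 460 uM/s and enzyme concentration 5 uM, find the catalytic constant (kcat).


kcat = Vmax / [E]t
kcat = 460 / 5
kcat = 92.0 s^-1

92.0 s^-1


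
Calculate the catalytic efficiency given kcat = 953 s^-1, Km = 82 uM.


Catalytic efficiency = kcat / Km
= 953 / 82
= 11.622 uM^-1*s^-1

11.622 uM^-1*s^-1


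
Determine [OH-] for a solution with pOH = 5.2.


[OH-] = 10^(-pOH)
[OH-] = 10^(-5.2)
[OH-] = 6.310e-06 M

6.310e-06 M


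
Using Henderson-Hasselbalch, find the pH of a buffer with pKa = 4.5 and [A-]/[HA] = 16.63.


pH = pKa + log10([A-]/[HA])
pH = 4.5 + log10(16.63)
pH = 5.7209

5.7209


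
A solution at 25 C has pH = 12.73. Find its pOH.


pOH = 14 - pH
pOH = 14 - 12.73
pOH = 1.27

1.27


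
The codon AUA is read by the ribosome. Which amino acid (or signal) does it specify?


Standard genetic code lookup.
Codon AUA -> Ile

Ile


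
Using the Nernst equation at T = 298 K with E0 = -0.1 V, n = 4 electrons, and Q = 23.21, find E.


E = E0 - (RT/nF) * ln(Q)
E = -0.1 - (8.314 * 298 / (4 * 96485)) * ln(23.21)
E = -0.1202 V

-0.1202 V


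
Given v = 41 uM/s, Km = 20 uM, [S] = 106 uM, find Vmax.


Vmax = v * (Km + [S]) / [S]
Vmax = 41 * (20 + 106) / 106
Vmax = 48.7358 uM/s

48.7358 uM/s


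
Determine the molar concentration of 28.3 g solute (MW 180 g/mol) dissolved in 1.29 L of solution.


C = (mass / MW) / volume
C = (28.3 / 180) / 1.29
C = 0.1219 M

0.1219 M


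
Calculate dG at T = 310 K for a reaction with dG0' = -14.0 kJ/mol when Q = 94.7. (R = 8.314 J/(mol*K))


dG = dG0' + RT * ln(Q) / 1000
dG = -14.0 + 8.314 * 310 * ln(94.7) / 1000
dG = -2.2713 kJ/mol

-2.2713 kJ/mol


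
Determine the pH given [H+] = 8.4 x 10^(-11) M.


pH = -log10([H+])
pH = -log10(8.4 x 10^(-11))
pH = 10.0757

10.0757


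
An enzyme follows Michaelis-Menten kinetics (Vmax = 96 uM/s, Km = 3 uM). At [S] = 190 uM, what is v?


v = Vmax * [S] / (Km + [S])
v = 96 * 190 / (3 + 190)
v = 94.5078 uM/s

94.5078 uM/s


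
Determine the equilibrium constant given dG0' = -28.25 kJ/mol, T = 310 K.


Keq = exp(-dG0 * 1000 / (R * T))
Keq = exp(-(-28.25) * 1000 / (8.314 * 310))
Keq = 57578.9996

57578.9996


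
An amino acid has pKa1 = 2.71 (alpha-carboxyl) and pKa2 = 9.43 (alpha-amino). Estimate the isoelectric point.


pI = (pKa1 + pKa2) / 2
pI = (2.71 + 9.43) / 2
pI = 6.07

6.07


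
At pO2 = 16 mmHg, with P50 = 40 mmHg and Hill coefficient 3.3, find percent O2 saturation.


Y = pO2^n / (P50^n + pO2^n)
Y = 16^3.3 / (40^3.3 + 16^3.3)
Y = 4.64%

4.64%


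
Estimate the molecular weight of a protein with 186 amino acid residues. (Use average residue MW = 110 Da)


MW = n_residues * 110 Da
MW = 186 * 110
MW = 20460 Da

20460 Da


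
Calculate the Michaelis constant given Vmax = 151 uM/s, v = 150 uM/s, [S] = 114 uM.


Km = [S] * (Vmax - v) / v
Km = 114 * (151 - 150) / 150
Km = 0.76 uM

0.76 uM


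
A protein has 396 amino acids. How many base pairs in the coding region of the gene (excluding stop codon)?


Each amino acid = 1 codon = 3 bp
bp = 396 * 3 = 1188 bp

1188 bp


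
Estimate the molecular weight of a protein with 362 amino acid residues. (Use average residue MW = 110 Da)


MW = n_residues * 110 Da
MW = 362 * 110
MW = 39820 Da

39820 Da


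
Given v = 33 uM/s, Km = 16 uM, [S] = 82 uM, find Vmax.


Vmax = v * (Km + [S]) / [S]
Vmax = 33 * (16 + 82) / 82
Vmax = 39.439 uM/s

39.439 uM/s


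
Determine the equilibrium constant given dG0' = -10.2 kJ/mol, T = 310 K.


Keq = exp(-dG0 * 1000 / (R * T))
Keq = exp(-(-10.2) * 1000 / (8.314 * 310))
Keq = 52.3299

52.3299


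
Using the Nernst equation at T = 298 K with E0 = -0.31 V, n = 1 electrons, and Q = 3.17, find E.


E = E0 - (RT/nF) * ln(Q)
E = -0.31 - (8.314 * 298 / (1 * 96485)) * ln(3.17)
E = -0.3396 V

-0.3396 V


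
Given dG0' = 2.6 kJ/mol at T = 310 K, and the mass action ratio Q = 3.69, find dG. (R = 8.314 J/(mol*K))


dG = dG0' + RT * ln(Q) / 1000
dG = 2.6 + 8.314 * 310 * ln(3.69) / 1000
dG = 5.965 kJ/mol

5.965 kJ/mol


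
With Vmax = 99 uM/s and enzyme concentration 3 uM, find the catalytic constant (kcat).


kcat = Vmax / [E]t
kcat = 99 / 3
kcat = 33.0 s^-1

33.0 s^-1


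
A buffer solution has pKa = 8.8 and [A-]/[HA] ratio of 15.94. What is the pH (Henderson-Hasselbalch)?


pH = pKa + log10([A-]/[HA])
pH = 8.8 + log10(15.94)
pH = 10.0025

10.0025


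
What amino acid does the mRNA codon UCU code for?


Standard genetic code lookup.
Codon UCU -> Ser

Ser


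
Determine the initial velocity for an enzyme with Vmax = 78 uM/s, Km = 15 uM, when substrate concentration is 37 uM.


v = Vmax * [S] / (Km + [S])
v = 78 * 37 / (15 + 37)
v = 55.5 uM/s

55.5 uM/s


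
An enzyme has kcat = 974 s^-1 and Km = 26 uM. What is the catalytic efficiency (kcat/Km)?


Catalytic efficiency = kcat / Km
= 974 / 26
= 37.4615 uM^-1*s^-1

37.4615 uM^-1*s^-1


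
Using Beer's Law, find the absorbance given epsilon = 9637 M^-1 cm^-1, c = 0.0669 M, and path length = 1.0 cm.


A = epsilon * c * l
A = 9637 * 0.0669 * 1.0
A = 644.7153

644.7153


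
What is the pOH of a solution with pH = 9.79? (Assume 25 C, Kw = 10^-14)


pOH = 14 - pH
pOH = 14 - 9.79
pOH = 4.21

4.21


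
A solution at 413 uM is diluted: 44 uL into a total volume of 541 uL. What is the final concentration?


C2 = C1 * V1 / V2
C2 = 413 * 44 / 541
C2 = 33.5896 uM

33.5896 uM


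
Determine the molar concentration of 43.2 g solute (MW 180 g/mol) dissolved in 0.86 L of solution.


C = (mass / MW) / volume
C = (43.2 / 180) / 0.86
C = 0.2791 M

0.2791 M


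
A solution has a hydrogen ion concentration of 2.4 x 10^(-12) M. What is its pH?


pH = -log10([H+])
pH = -log10(2.4 x 10^(-12))
pH = 11.6198

11.6198


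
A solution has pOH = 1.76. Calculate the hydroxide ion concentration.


[OH-] = 10^(-pOH)
[OH-] = 10^(-1.76)
[OH-] = 0.0174 M

0.0174 M


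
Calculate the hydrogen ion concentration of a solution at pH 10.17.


[H+] = 10^(-pH)
[H+] = 10^(-10.17)
[H+] = 6.761e-11 M

6.761e-11 M


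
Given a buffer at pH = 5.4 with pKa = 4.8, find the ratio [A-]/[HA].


[A-]/[HA] = 10^(pH - pKa)
= 10^(5.4 - 4.8)
= 3.9811

3.9811


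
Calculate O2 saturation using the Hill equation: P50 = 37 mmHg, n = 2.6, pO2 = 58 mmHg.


Y = pO2^n / (P50^n + pO2^n)
Y = 58^2.6 / (37^2.6 + 58^2.6)
Y = 76.29%

76.29%


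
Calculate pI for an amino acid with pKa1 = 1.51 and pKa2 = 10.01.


pI = (pKa1 + pKa2) / 2
pI = (1.51 + 10.01) / 2
pI = 5.76

5.76


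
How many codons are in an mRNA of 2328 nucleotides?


codons = nucleotides / 3
codons = 2328 / 3 = 776

776


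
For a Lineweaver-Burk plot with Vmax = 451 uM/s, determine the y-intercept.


y-intercept = 1/Vmax
= 1/451
= 0.0022 s/uM

0.0022 s/uM


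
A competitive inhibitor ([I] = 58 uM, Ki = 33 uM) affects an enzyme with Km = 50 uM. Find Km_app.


Km_app = Km * (1 + [I]/Ki)
Km_app = 50 * (1 + 58/33)
Km_app = 137.8788 uM

137.8788 uM


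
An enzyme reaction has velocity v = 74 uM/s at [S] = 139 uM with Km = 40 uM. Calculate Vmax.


Vmax = v * (Km + [S]) / [S]
Vmax = 74 * (40 + 139) / 139
Vmax = 95.295 uM/s

95.295 uM/s


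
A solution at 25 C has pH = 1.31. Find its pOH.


pOH = 14 - pH
pOH = 14 - 1.31
pOH = 12.69

12.69


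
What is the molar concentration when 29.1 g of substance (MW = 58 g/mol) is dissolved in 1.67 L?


C = (mass / MW) / volume
C = (29.1 / 58) / 1.67
C = 0.3004 M

0.3004 M


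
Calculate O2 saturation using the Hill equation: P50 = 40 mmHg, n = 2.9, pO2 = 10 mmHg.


Y = pO2^n / (P50^n + pO2^n)
Y = 10^2.9 / (40^2.9 + 10^2.9)
Y = 1.76%

1.76%


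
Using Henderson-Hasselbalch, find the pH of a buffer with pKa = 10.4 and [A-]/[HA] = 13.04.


pH = pKa + log10([A-]/[HA])
pH = 10.4 + log10(13.04)
pH = 11.5153

11.5153


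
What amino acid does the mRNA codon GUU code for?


Standard genetic code lookup.
Codon GUU -> Val

Val


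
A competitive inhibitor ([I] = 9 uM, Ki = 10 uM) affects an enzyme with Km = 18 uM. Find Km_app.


Km_app = Km * (1 + [I]/Ki)
Km_app = 18 * (1 + 9/10)
Km_app = 34.2 uM

34.2 uM


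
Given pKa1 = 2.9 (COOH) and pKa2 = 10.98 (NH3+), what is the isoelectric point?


pI = (pKa1 + pKa2) / 2
pI = (2.9 + 10.98) / 2
pI = 6.94

6.94


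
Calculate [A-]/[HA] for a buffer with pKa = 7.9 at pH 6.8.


[A-]/[HA] = 10^(pH - pKa)
= 10^(6.8 - 7.9)
= 0.0794

0.0794


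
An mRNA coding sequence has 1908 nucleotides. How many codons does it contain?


codons = nucleotides / 3
codons = 1908 / 3 = 636

636


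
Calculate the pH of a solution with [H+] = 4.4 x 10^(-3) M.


pH = -log10([H+])
pH = -log10(4.4 x 10^(-3))
pH = 2.3565

2.3565


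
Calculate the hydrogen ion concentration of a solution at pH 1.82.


[H+] = 10^(-pH)
[H+] = 10^(-1.82)
[H+] = 0.0151 M

0.0151 M


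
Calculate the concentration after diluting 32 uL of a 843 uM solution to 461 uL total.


C2 = C1 * V1 / V2
C2 = 843 * 32 / 461
C2 = 58.5163 uM

58.5163 uM


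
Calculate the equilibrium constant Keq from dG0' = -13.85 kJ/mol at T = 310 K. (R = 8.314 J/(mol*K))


Keq = exp(-dG0 * 1000 / (R * T))
Keq = exp(-(-13.85) * 1000 / (8.314 * 310))
Keq = 215.6717

215.6717


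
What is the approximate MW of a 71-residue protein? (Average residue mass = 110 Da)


MW = n_residues * 110 Da
MW = 71 * 110
MW = 7810 Da

7810 Da


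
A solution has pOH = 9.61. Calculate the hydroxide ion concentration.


[OH-] = 10^(-pOH)
[OH-] = 10^(-9.61)
[OH-] = 2.455e-10 M

2.455e-10 M


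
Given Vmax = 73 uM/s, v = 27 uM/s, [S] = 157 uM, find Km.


Km = [S] * (Vmax - v) / v
Km = 157 * (73 - 27) / 27
Km = 267.4815 uM

267.4815 uM


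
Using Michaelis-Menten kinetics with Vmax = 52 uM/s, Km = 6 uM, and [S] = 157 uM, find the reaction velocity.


v = Vmax * [S] / (Km + [S])
v = 52 * 157 / (6 + 157)
v = 50.0859 uM/s

50.0859 uM/s


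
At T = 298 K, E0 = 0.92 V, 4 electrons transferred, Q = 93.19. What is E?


E = E0 - (RT/nF) * ln(Q)
E = 0.92 - (8.314 * 298 / (4 * 96485)) * ln(93.19)
E = 0.8909 V

0.8909 V


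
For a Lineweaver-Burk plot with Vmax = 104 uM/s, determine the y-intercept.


y-intercept = 1/Vmax
= 1/104
= 0.0096 s/uM

0.0096 s/uM


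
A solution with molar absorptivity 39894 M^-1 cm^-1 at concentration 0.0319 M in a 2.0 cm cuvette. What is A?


A = epsilon * c * l
A = 39894 * 0.0319 * 2.0
A = 2545.2372

2545.2372


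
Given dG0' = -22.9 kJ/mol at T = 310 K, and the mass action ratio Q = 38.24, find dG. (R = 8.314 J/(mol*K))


dG = dG0' + RT * ln(Q) / 1000
dG = -22.9 + 8.314 * 310 * ln(38.24) / 1000
dG = -13.5085 kJ/mol

-13.5085 kJ/mol


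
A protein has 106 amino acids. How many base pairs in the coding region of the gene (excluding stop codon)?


Each amino acid = 1 codon = 3 bp
bp = 106 * 3 = 318 bp

318 bp


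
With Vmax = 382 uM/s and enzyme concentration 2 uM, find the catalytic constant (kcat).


kcat = Vmax / [E]t
kcat = 382 / 2
kcat = 191.0 s^-1

191.0 s^-1


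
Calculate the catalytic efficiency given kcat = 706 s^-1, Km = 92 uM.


Catalytic efficiency = kcat / Km
= 706 / 92
= 7.6739 uM^-1*s^-1

7.6739 uM^-1*s^-1


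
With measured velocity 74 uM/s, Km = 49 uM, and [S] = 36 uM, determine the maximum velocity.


Vmax = v * (Km + [S]) / [S]
Vmax = 74 * (49 + 36) / 36
Vmax = 174.7222 uM/s

174.7222 uM/s


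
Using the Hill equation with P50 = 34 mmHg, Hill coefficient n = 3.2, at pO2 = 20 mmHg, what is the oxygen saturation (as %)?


Y = pO2^n / (P50^n + pO2^n)
Y = 20^3.2 / (34^3.2 + 20^3.2)
Y = 15.47%

15.47%


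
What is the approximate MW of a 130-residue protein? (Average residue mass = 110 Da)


MW = n_residues * 110 Da
MW = 130 * 110
MW = 14300 Da

14300 Da


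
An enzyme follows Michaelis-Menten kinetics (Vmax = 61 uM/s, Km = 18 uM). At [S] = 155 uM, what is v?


v = Vmax * [S] / (Km + [S])
v = 61 * 155 / (18 + 155)
v = 54.6532 uM/s

54.6532 uM/s


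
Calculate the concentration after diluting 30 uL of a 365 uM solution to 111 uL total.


C2 = C1 * V1 / V2
C2 = 365 * 30 / 111
C2 = 98.6486 uM

98.6486 uM


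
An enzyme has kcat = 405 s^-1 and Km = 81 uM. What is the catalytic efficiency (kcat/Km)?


Catalytic efficiency = kcat / Km
= 405 / 81
= 5.0 uM^-1*s^-1

5.0 uM^-1*s^-1


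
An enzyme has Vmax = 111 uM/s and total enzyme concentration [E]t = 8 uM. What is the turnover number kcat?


kcat = Vmax / [E]t
kcat = 111 / 8
kcat = 13.875 s^-1

13.875 s^-1


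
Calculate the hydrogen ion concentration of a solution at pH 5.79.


[H+] = 10^(-pH)
[H+] = 10^(-5.79)
[H+] = 1.622e-06 M

1.622e-06 M


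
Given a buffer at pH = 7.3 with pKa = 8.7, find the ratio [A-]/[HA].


[A-]/[HA] = 10^(pH - pKa)
= 10^(7.3 - 8.7)
= 0.0398

0.0398


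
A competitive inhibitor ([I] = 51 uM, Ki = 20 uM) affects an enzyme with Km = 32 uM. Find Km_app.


Km_app = Km * (1 + [I]/Ki)
Km_app = 32 * (1 + 51/20)
Km_app = 113.6 uM

113.6 uM


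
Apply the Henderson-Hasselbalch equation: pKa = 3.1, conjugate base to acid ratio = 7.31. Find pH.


pH = pKa + log10([A-]/[HA])
pH = 3.1 + log10(7.31)
pH = 3.9639

3.9639


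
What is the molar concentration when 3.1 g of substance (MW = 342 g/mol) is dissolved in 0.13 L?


C = (mass / MW) / volume
C = (3.1 / 342) / 0.13
C = 0.0697 M

0.0697 M


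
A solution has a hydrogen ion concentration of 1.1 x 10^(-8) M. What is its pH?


pH = -log10([H+])
pH = -log10(1.1 x 10^(-8))
pH = 7.9586

7.9586


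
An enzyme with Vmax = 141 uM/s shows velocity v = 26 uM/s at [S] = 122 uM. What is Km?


Km = [S] * (Vmax - v) / v
Km = 122 * (141 - 26) / 26
Km = 539.6154 uM

539.6154 uM


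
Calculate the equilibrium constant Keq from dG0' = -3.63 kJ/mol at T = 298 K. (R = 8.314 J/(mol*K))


Keq = exp(-dG0 * 1000 / (R * T))
Keq = exp(-(-3.63) * 1000 / (8.314 * 298))
Keq = 4.3282

4.3282


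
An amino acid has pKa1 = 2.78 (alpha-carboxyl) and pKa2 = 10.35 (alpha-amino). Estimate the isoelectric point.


pI = (pKa1 + pKa2) / 2
pI = (2.78 + 10.35) / 2
pI = 6.565

6.565


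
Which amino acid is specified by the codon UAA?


Standard genetic code lookup.
Codon UAA -> Stop

Stop


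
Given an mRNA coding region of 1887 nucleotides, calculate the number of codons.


codons = nucleotides / 3
codons = 1887 / 3 = 629

629


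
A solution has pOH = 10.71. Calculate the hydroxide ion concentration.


[OH-] = 10^(-pOH)
[OH-] = 10^(-10.71)
[OH-] = 1.950e-11 M

1.950e-11 M


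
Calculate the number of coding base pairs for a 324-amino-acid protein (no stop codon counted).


Each amino acid = 1 codon = 3 bp
bp = 324 * 3 = 972 bp

972 bp


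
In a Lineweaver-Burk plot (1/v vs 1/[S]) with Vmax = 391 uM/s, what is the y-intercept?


y-intercept = 1/Vmax
= 1/391
= 0.0026 s/uM

0.0026 s/uM


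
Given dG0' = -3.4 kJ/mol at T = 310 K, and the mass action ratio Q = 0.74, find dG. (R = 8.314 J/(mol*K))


dG = dG0' + RT * ln(Q) / 1000
dG = -3.4 + 8.314 * 310 * ln(0.74) / 1000
dG = -4.1761 kJ/mol

-4.1761 kJ/mol


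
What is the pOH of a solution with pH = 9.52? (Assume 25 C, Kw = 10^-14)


pOH = 14 - pH
pOH = 14 - 9.52
pOH = 4.48

4.48


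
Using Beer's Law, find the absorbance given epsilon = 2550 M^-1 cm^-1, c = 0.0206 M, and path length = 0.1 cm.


A = epsilon * c * l
A = 2550 * 0.0206 * 0.1
A = 5.253

5.253


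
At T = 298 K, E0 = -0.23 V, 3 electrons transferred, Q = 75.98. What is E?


E = E0 - (RT/nF) * ln(Q)
E = -0.23 - (8.314 * 298 / (3 * 96485)) * ln(75.98)
E = -0.2671 V

-0.2671 V


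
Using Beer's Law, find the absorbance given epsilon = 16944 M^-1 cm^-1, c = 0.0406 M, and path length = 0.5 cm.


A = epsilon * c * l
A = 16944 * 0.0406 * 0.5
A = 343.9632

343.9632


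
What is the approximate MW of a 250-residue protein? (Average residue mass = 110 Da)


MW = n_residues * 110 Da
MW = 250 * 110
MW = 27500 Da

27500 Da


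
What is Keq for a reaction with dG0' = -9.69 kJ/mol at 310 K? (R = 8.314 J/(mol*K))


Keq = exp(-dG0 * 1000 / (R * T))
Keq = exp(-(-9.69) * 1000 / (8.314 * 310))
Keq = 42.9351

42.9351


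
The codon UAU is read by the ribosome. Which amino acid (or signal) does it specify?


Standard genetic code lookup.
Codon UAU -> Tyr

Tyr


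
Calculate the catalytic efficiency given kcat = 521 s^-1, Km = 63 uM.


Catalytic efficiency = kcat / Km
= 521 / 63
= 8.2698 uM^-1*s^-1

8.2698 uM^-1*s^-1


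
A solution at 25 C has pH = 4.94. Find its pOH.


pOH = 14 - pH
pOH = 14 - 4.94
pOH = 9.06

9.06


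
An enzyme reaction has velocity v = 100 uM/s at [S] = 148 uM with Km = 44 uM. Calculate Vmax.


Vmax = v * (Km + [S]) / [S]
Vmax = 100 * (44 + 148) / 148
Vmax = 129.7297 uM/s

129.7297 uM/s


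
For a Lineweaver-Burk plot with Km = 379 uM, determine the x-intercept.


x-intercept = -1/Km
= -1/379
= -0.0026 1/uM

-0.0026 1/uM


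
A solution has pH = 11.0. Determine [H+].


[H+] = 10^(-pH)
[H+] = 10^(-11.0)
[H+] = 1.000e-11 M

1.000e-11 M


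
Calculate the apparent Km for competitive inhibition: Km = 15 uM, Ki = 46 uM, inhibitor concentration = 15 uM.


Km_app = Km * (1 + [I]/Ki)
Km_app = 15 * (1 + 15/46)
Km_app = 19.8913 uM

19.8913 uM


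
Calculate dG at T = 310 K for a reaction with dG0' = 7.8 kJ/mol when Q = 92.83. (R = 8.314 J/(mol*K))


dG = dG0' + RT * ln(Q) / 1000
dG = 7.8 + 8.314 * 310 * ln(92.83) / 1000
dG = 19.4773 kJ/mol

19.4773 kJ/mol


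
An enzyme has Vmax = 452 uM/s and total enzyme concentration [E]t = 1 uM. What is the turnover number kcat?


kcat = Vmax / [E]t
kcat = 452 / 1
kcat = 452.0 s^-1

452.0 s^-1


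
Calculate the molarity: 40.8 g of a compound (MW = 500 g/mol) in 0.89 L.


C = (mass / MW) / volume
C = (40.8 / 500) / 0.89
C = 0.0917 M

0.0917 M


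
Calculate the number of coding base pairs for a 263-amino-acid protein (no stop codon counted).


Each amino acid = 1 codon = 3 bp
bp = 263 * 3 = 789 bp

789 bp


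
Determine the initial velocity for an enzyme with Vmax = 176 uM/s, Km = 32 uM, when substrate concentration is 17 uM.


v = Vmax * [S] / (Km + [S])
v = 176 * 17 / (32 + 17)
v = 61.0612 uM/s

61.0612 uM/s


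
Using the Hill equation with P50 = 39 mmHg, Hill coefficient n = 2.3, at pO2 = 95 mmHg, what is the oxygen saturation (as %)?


Y = pO2^n / (P50^n + pO2^n)
Y = 95^2.3 / (39^2.3 + 95^2.3)
Y = 88.57%

88.57%


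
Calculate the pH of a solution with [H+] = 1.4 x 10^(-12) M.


pH = -log10([H+])
pH = -log10(1.4 x 10^(-12))
pH = 11.8539

11.8539


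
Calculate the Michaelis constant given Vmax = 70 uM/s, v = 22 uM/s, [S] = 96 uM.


Km = [S] * (Vmax - v) / v
Km = 96 * (70 - 22) / 22
Km = 209.4545 uM

209.4545 uM
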